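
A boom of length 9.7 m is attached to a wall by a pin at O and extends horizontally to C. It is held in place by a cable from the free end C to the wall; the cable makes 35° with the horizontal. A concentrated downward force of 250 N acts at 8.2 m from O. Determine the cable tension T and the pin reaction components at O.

T = 368.5 N, O_x = 301.8 N, O_y = 38.66 N

ΣM about O: T·sin35°·9.7 − 250·8.2 = 0 → T = 2050/(9.7·0.573576) = 368.461 ≈ 368.5 N.
ΣF_x = 0: O_x − T·cos35° = 0 → O_x = 368.461 × 0.819152 = 301.8 N.
ΣF_y = 0: O_y + T·sin35° − 250 = 0 → O_y = 250 − 368.461 × 0.573576 = 38.66 N.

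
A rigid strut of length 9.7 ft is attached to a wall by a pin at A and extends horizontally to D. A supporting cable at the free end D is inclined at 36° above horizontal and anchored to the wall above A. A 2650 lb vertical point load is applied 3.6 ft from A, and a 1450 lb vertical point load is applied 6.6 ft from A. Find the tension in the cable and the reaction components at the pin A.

T = 3352 lb, A_x = 2712 lb, A_y = 2130 lb

ΣM about A: T·sin36°·9.7 − 2650·3.6 − 1450·6.6 = 0 → T = 19110/(9.7·0.587785) = 3351.74 ≈ 3352 lb.
ΣF_x = 0: A_x − T·cos36° = 0 → A_x = 3351.74 × 0.809017 = 2712 lb.
ΣF_y = 0: A_y + T·sin36° − 2650 − 1450 = 0 → A_y = 4100 − 3351.74 × 0.587785 = 2130 lb.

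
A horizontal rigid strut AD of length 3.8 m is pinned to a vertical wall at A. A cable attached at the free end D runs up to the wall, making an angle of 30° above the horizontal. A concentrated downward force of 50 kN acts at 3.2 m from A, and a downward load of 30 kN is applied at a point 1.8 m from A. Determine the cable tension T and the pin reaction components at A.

T = 112.6 kN, A_x = 97.54 kN, A_y = 23.68 kN

ΣM about A: T·sin30°·3.8 − 50·3.2 − 30·1.8 = 0 → T = 214/(3.8·0.5) = 112.632 ≈ 112.6 kN.
ΣF_x = 0: A_x − T·cos30° = 0 → A_x = 112.632 × 0.866025 = 97.54 kN.
ΣF_y = 0: A_y + T·sin30° − 50 − 30 = 0 → A_y = 80 − 112.632 × 0.5 = 23.68 kN.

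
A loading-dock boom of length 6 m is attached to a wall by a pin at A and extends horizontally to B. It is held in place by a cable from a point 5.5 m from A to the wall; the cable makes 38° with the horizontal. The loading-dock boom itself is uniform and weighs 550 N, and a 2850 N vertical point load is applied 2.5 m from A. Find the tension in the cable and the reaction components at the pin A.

T = 2591 N, A_x = 2042 N, A_y = 1805 N

ΣM about A: T·sin38°·5.5 − 550·3 − 2850·2.5 = 0 → T = 8775/(5.5·0.615661) = 2591.45 ≈ 2591 N.
ΣF_x = 0: A_x − T·cos38° = 0 → A_x = 2591.45 × 0.788011 = 2042 N.
ΣF_y = 0: A_y + T·sin38° − 550 − 2850 = 0 → A_y = 3400 − 2591.45 × 0.615661 = 1805 N.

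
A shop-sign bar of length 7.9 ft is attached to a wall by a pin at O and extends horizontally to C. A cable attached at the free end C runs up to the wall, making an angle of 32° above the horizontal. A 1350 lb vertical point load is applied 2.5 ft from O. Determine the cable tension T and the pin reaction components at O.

T = 806.2 lb, O_x = 683.7 lb, O_y = 922.8 lb

ΣM about O: T·sin32°·7.9 − 1350·2.5 = 0 → T = 3375/(7.9·0.529919) = 806.19 ≈ 806.2 lb.
ΣF_x = 0: O_x − T·cos32° = 0 → O_x = 806.19 × 0.848048 = 683.7 lb.
ΣF_y = 0: O_y + T·sin32° − 1350 = 0 → O_y = 1350 − 806.19 × 0.529919 = 922.8 lb.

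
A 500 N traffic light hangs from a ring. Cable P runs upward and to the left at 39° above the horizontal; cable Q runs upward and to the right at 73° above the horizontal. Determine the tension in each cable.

T_P = 157.7 N, T_Q = 419.1 N

ΣF_x = 0: −T_P·cos39° + T_Q·cos73° = 0 → T_Q = 2.65808·T_P.
ΣF_y = 0: T_P·sin39° + T_Q·sin73° = 500.
Substitute: T_P·(0.62932 + 2.65808·0.956305) = 500 → T_P = 157.666 ≈ 157.7 N.
Then T_Q = 2.65808 × 157.666 = 419.1 N.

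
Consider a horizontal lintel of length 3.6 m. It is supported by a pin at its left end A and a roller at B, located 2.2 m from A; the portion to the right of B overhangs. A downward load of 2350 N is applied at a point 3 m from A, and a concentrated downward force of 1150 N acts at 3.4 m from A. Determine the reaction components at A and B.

Taking moments about A: B_y·2.2 − 2350·3 − 1150·3.4 = 0 → B_y = 10960/2.2 = 4981.82 ≈ 4982 N.
ΣF_y = 0: A_y + 4981.82 − 2350 − 1150 = 0 → A_y = -1482 N.
ΣF_x = 0: no horizontal applied forces, so A_x = 0.

A_x = 0, A_y = -1482 N, B_y = 4982 N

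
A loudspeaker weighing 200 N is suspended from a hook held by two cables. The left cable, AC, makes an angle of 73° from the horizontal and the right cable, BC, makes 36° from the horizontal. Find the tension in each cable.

ΣF_x = 0: −T_AC·cos73° + T_BC·cos36° = 0 → T_BC = 0.361391·T_AC.
ΣF_y = 0: T_AC·sin73° + T_BC·sin36° = 200.
Substitute: T_AC·(0.956305 + 0.361391·0.587785) = 200 → T_AC = 171.127 ≈ 171.1 N.
Then T_BC = 0.361391 × 171.127 = 61.84 N.

T_AC = 171.1 N, T_BC = 61.84 N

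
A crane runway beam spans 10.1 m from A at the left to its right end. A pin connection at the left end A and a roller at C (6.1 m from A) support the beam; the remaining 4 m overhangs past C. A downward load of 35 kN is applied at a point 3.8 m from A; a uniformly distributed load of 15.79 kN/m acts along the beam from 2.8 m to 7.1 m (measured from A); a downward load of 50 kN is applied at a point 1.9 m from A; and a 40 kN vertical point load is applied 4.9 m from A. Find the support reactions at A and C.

A_x = 0, A_y = 68.29 kN, C_y = 124.6 kN

Resultant of the distributed load: 15.79 × 4.3 = 67.897 kN at 4.95 m from A.
Moments about A: C_y·6.1 − 35·3.8 − (15.79·4.3)·4.95 − 50·1.9 − 40·4.9 = 0 → C_y = 760.09015/6.1 = 124.605 ≈ 124.6 kN.
ΣF_y = 0: A_y + 124.605 − 35 − 15.79·4.3 − 50 − 40 = 0 → A_y = 68.29 kN.
ΣF_x = 0: no horizontal applied forces, so A_x = 0.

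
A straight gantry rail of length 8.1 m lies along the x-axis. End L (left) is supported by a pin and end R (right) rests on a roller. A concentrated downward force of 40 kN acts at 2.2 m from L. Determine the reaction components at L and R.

Moments about L: R_y·8.1 − 40·2.2 = 0 → R_y = 88/8.1 = 10.8642 ≈ 10.86 kN.
ΣF_y = 0: L_y + 10.8642 − 40 = 0 → L_y = 29.14 kN.
ΣF_x = 0: no horizontal applied forces, so L_x = 0.

L_x = 0, L_y = 29.14 kN, R_y = 10.86 kN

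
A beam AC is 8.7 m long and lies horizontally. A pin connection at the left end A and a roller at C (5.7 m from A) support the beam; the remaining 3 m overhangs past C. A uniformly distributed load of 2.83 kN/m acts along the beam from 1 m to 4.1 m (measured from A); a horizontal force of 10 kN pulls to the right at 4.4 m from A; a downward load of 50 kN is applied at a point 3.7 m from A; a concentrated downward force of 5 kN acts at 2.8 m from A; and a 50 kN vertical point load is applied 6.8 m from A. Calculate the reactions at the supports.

A_x = -10.00 kN, A_y = 15.29 kN, C_y = 98.49 kN

Resultant of the distributed load: 2.83 × 3.1 = 8.773 kN at 2.55 m from A.
Taking moments about A: C_y·5.7 − (2.83·3.1)·2.55 − 50·3.7 − 5·2.8 − 50·6.8 = 0 → C_y = 561.37115/5.7 = 98.4862 ≈ 98.49 kN.
ΣF_y = 0: A_y + 98.4862 − 2.83·3.1 − 50 − 5 − 50 = 0 → A_y = 15.29 kN.
ΣF_x = 0: A_x + 10 = 0 → A_x = -10.00 kN.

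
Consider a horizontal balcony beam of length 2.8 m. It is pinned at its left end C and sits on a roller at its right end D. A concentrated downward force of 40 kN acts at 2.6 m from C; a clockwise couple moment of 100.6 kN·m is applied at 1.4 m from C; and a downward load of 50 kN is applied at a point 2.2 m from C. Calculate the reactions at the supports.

Moments about C: D_y·2.8 − 40·2.6 − 100.6 − 50·2.2 = 0 → D_y = 314.6/2.8 = 112.357 ≈ 112.4 kN.
ΣF_y = 0: C_y + 112.357 − 40 − 50 = 0 → C_y = -22.36 kN.
ΣF_x = 0: no horizontal applied forces, so C_x = 0.

C_x = 0, C_y = -22.36 kN, D_y = 112.4 kN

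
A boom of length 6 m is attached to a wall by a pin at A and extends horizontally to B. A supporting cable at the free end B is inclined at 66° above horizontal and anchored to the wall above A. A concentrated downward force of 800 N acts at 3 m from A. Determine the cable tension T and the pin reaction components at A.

T = 437.9 N, A_x = 178.1 N, A_y = 400.0 N

ΣM about A: T·sin66°·6 − 800·3 = 0 → T = 2400/(6·0.913545) = 437.855 ≈ 437.9 N.
ΣF_x = 0: A_x − T·cos66° = 0 → A_x = 437.855 × 0.406737 = 178.1 N.
ΣF_y = 0: A_y + T·sin66° − 800 = 0 → A_y = 800 − 437.855 × 0.913545 = 400.0 N.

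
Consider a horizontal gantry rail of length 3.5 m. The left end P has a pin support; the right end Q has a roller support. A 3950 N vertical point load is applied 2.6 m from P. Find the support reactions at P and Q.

Taking moments about P: Q_y·3.5 − 3950·2.6 = 0 → Q_y = 10270/3.5 = 2934.29 ≈ 2934 N.
ΣF_y = 0: P_y + 2934.29 − 3950 = 0 → P_y = 1016 N.
ΣF_x = 0: no horizontal applied forces, so P_x = 0.

P_x = 0, P_y = 1016 N, Q_y = 2934 N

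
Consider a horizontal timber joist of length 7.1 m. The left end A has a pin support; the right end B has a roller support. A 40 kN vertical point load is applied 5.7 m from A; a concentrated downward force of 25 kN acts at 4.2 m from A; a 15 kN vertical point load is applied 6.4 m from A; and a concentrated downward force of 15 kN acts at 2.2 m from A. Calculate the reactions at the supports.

Moments about A: B_y·7.1 − 40·5.7 − 25·4.2 − 15·6.4 − 15·2.2 = 0 → B_y = 462/7.1 = 65.0704 ≈ 65.07 kN.
ΣF_y = 0: A_y + 65.0704 − 40 − 25 − 15 − 15 = 0 → A_y = 29.93 kN.
ΣF_x = 0: no horizontal applied forces, so A_x = 0.

A_x = 0, A_y = 29.93 kN, B_y = 65.07 kN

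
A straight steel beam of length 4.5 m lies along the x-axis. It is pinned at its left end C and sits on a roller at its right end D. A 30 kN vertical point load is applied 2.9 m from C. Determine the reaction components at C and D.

C_x = 0, C_y = 10.67 kN, D_y = 19.33 kN

Moments about C: D_y·4.5 − 30·2.9 = 0 → D_y = 87/4.5 = 19.3333 ≈ 19.33 kN.
ΣF_y = 0: C_y + 19.3333 − 30 = 0 → C_y = 10.67 kN.
ΣF_x = 0: no horizontal applied forces, so C_x = 0.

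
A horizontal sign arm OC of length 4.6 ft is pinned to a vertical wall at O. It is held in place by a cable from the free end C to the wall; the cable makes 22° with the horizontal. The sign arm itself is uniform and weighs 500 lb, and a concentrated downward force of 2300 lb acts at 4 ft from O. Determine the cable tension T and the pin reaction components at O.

ΣM about O: T·sin22°·4.6 − 500·2.3 − 2300·4 = 0 → T = 10350/(4.6·0.374607) = 6006.29 ≈ 6006 lb.
ΣF_x = 0: O_x − T·cos22° = 0 → O_x = 6006.29 × 0.927184 = 5569 lb.
ΣF_y = 0: O_y + T·sin22° − 500 − 2300 = 0 → O_y = 2800 − 6006.29 × 0.374607 = 550.0 lb.

T = 6006 lb, O_x = 5569 lb, O_y = 550.0 lb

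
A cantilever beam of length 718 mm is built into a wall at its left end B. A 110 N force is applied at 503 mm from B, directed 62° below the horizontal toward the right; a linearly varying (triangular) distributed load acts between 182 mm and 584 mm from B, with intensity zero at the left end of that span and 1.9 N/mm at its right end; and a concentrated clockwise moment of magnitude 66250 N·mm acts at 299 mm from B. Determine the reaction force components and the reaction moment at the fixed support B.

Resultant of the triangular load: ½ × 1.9 × 402 = 381.9 N, acting at 450 mm from B (one-third of the span from the peak).
ΣF_x = 0: B_x + 110·cos62° = 0 → B_x = -51.64 N.
ΣF_y = 0: B_y − 110·sin62° − ½·1.9·402 = 0 → B_y = 479.0 N.
ΣM about B: M_B − 110·sin62°·503 − (½·1.9·402)·450 − 66250 = 0 → M_B = 287000 N·mm.

B_x = -51.64 N, B_y = 479.0 N, M_B = 287000 N·mm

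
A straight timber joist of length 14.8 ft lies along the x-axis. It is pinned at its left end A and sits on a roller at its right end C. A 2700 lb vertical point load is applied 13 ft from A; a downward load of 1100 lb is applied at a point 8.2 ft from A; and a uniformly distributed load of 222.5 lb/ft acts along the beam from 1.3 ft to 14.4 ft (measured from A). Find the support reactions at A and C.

Resultant of the distributed load: 222.5 × 13.1 = 2914.75 lb at 7.85 ft from A.
Moments about A: C_y·14.8 − 2700·13 − 1100·8.2 − (222.5·13.1)·7.85 = 0 → C_y = 67000.7875/14.8 = 4527.08 ≈ 4527 lb.
ΣF_y = 0: A_y + 4527.08 − 2700 − 1100 − 222.5·13.1 = 0 → A_y = 2188 lb.
ΣF_x = 0: no horizontal applied forces, so A_x = 0.

A_x = 0, A_y = 2188 lb, C_y = 4527 lb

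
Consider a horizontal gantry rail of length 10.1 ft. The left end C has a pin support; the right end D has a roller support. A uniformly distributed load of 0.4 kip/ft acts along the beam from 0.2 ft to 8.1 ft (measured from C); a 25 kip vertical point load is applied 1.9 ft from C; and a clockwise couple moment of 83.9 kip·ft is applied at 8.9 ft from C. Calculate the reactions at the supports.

C_x = 0, C_y = 13.85 kip, D_y = 14.31 kip

Resultant of the distributed load: 0.4 × 7.9 = 3.16 kip at 4.15 ft from C.
ΣM about C: D_y·10.1 − (0.4·7.9)·4.15 − 25·1.9 − 83.9 = 0 → D_y = 144.514/10.1 = 14.3083 ≈ 14.31 kip.
ΣF_y = 0: C_y + 14.3083 − 0.4·7.9 − 25 = 0 → C_y = 13.85 kip.
ΣF_x = 0: no horizontal applied forces, so C_x = 0.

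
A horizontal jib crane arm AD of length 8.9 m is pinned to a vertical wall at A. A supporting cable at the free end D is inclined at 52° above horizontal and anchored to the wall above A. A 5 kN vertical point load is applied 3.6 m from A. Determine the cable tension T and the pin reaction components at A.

ΣM about A: T·sin52°·8.9 − 5·3.6 = 0 → T = 18/(8.9·0.788011) = 2.56655 ≈ 2.567 kN.
ΣF_x = 0: A_x − T·cos52° = 0 → A_x = 2.56655 × 0.615661 = 1.580 kN.
ΣF_y = 0: A_y + T·sin52° − 5 = 0 → A_y = 5 − 2.56655 × 0.788011 = 2.978 kN.

T = 2.567 kN, A_x = 1.580 kN, A_y = 2.978 kN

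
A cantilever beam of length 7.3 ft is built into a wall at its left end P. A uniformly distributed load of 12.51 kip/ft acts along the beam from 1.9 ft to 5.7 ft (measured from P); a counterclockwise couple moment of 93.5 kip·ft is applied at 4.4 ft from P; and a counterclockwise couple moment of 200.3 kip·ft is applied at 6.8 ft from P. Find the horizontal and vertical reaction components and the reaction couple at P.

P_x = 0, P_y = 47.54 kip, M_P = -113.2 kip·ft

Resultant of the distributed load: 12.51 × 3.8 = 47.538 kip at 3.8 ft from P.
ΣF_x = 0: P_x = 0.
ΣF_y = 0: P_y − 12.51·3.8 = 0 → P_y = 47.54 kip.
ΣM about P: M_P − (12.51·3.8)·3.8 + 93.5 + 200.3 = 0 → M_P = -113.2 kip·ft.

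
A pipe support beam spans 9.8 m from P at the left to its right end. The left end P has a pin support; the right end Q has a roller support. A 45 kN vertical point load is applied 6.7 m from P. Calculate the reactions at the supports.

P_x = 0, P_y = 14.23 kN, Q_y = 30.77 kN

Moments about P: Q_y·9.8 − 45·6.7 = 0 → Q_y = 301.5/9.8 = 30.7653 ≈ 30.77 kN.
ΣF_y = 0: P_y + 30.7653 − 45 = 0 → P_y = 14.23 kN.
ΣF_x = 0: no horizontal applied forces, so P_x = 0.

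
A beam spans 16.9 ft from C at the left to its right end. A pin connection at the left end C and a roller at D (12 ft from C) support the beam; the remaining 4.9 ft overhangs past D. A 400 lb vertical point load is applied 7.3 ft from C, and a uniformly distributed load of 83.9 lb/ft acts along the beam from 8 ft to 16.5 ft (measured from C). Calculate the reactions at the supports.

C_x = 0, C_y = 141.8 lb, D_y = 971.3 lb

Resultant of the distributed load: 83.9 × 8.5 = 713.15 lb at 12.25 ft from C.
Moments about C: D_y·12 − 400·7.3 − (83.9·8.5)·12.25 = 0 → D_y = 11656.0875/12 = 971.341 ≈ 971.3 lb.
ΣF_y = 0: C_y + 971.341 − 400 − 83.9·8.5 = 0 → C_y = 141.8 lb.
ΣF_x = 0: no horizontal applied forces, so C_x = 0.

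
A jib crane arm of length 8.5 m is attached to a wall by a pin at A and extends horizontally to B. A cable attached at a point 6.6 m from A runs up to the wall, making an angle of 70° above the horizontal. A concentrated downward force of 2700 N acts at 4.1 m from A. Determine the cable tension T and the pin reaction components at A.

ΣM about A: T·sin70°·6.6 − 2700·4.1 = 0 → T = 11070/(6.6·0.939693) = 1784.92 ≈ 1785 N.
ΣF_x = 0: A_x − T·cos70° = 0 → A_x = 1784.92 × 0.34202 = 610.5 N.
ΣF_y = 0: A_y + T·sin70° − 2700 = 0 → A_y = 2700 − 1784.92 × 0.939693 = 1023 N.

T = 1785 N, A_x = 610.5 N, A_y = 1023 N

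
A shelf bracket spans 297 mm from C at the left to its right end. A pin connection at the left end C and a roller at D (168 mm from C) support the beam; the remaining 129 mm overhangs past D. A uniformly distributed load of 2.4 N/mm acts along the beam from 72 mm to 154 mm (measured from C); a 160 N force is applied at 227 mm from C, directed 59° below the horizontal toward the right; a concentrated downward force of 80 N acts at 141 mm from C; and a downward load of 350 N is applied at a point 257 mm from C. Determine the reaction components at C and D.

C_x = -82.41 N, C_y = -156.3 N, D_y = 920.2 N

Resultant of the distributed load: 2.4 × 82 = 196.8 N at 113 mm from C.
Moments about C: D_y·168 − (2.4·82)·113 − 160·sin59°·227 − 80·141 − 350·257 = 0 → D_y = 154601/168 = 920.244 ≈ 920.2 N.
ΣF_y = 0: C_y + 920.244 − 2.4·82 − 160·sin59° − 80 − 350 = 0 → C_y = -156.3 N.
ΣF_x = 0: C_x + 160·cos59° = 0 → C_x = -82.41 N.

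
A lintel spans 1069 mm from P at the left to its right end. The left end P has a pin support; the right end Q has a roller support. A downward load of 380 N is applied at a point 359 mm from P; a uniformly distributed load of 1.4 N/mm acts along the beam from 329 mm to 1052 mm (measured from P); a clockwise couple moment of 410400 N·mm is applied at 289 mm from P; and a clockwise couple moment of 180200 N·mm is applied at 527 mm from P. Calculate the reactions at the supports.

Resultant of the distributed load: 1.4 × 723 = 1012.2 N at 690.5 mm from P.
Moments about P: Q_y·1069 − 380·359 − (1.4·723)·690.5 − 410400 − 180200 = 0 → Q_y = 1425944.1/1069 = 1333.9 ≈ 1334 N.
ΣF_y = 0: P_y + 1333.9 − 380 − 1.4·723 = 0 → P_y = 58.30 N.
ΣF_x = 0: no horizontal applied forces, so P_x = 0.

P_x = 0, P_y = 58.30 N, Q_y = 1334 N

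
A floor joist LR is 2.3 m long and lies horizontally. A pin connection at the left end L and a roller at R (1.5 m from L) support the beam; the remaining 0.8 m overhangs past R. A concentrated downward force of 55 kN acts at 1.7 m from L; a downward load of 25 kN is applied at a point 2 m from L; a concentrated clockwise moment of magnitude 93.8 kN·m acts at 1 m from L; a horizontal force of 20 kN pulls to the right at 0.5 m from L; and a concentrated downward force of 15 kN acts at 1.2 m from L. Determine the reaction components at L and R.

Moments about L: R_y·1.5 − 55·1.7 − 25·2 − 93.8 − 15·1.2 = 0 → R_y = 255.3/1.5 = 170.2 kN.
ΣF_y = 0: L_y + 170.2 − 55 − 25 − 15 = 0 → L_y = -75.20 kN.
ΣF_x = 0: L_x + 20 = 0 → L_x = -20.00 kN.

L_x = -20.00 kN, L_y = -75.20 kN, R_y = 170.2 kN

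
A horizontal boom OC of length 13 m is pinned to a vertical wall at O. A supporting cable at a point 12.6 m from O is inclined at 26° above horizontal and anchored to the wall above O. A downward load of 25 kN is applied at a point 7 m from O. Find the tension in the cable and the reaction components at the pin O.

ΣM about O: T·sin26°·12.6 − 25·7 = 0 → T = 175/(12.6·0.438371) = 31.683 ≈ 31.68 kN.
ΣF_x = 0: O_x − T·cos26° = 0 → O_x = 31.683 × 0.898794 = 28.48 kN.
ΣF_y = 0: O_y + T·sin26° − 25 = 0 → O_y = 25 − 31.683 × 0.438371 = 11.11 kN.

T = 31.68 kN, O_x = 28.48 kN, O_y = 11.11 kN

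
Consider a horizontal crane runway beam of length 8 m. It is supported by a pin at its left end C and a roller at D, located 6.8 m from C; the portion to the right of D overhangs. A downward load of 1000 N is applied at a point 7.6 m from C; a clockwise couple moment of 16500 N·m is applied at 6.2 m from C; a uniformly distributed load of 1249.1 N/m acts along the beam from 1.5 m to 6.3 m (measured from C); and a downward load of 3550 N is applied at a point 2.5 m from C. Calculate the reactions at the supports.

C_x = 0, C_y = 2258 N, D_y = 8288 N

Resultant of the distributed load: 1249.1 × 4.8 = 5995.68 N at 3.9 m from C.
ΣM about C: D_y·6.8 − 1000·7.6 − 16500 − (1249.1·4.8)·3.9 − 3550·2.5 = 0 → D_y = 56358.152/6.8 = 8287.96 ≈ 8288 N.
ΣF_y = 0: C_y + 8287.96 − 1000 − 1249.1·4.8 − 3550 = 0 → C_y = 2258 N.
ΣF_x = 0: no horizontal applied forces, so C_x = 0.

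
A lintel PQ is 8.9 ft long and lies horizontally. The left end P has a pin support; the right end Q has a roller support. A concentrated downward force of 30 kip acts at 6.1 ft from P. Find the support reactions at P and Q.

P_x = 0, P_y = 9.438 kip, Q_y = 20.56 kip

ΣM about P: Q_y·8.9 − 30·6.1 = 0 → Q_y = 183/8.9 = 20.5618 ≈ 20.56 kip.
ΣF_y = 0: P_y + 20.5618 − 30 = 0 → P_y = 9.438 kip.
ΣF_x = 0: no horizontal applied forces, so P_x = 0.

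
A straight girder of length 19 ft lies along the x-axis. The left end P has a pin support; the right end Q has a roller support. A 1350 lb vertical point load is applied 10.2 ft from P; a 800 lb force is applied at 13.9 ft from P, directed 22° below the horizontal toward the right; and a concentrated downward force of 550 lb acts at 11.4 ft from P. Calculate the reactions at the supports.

P_x = -741.7 lb, P_y = 925.7 lb, Q_y = 1274 lb

Taking moments about P: Q_y·19 − 1350·10.2 − 800·sin22°·13.9 − 550·11.4 = 0 → Q_y = 24205.6/19 = 1273.98 ≈ 1274 lb.
ΣF_y = 0: P_y + 1273.98 − 1350 − 800·sin22° − 550 = 0 → P_y = 925.7 lb.
ΣF_x = 0: P_x + 800·cos22° = 0 → P_x = -741.7 lb.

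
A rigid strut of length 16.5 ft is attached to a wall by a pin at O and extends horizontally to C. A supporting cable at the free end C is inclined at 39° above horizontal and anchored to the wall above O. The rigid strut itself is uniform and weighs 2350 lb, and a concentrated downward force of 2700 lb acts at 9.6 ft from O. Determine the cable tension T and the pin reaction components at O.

T = 4363 lb, O_x = 3391 lb, O_y = 2304 lb

ΣM about O: T·sin39°·16.5 − 2350·8.25 − 2700·9.6 = 0 → T = 45307.5/(16.5·0.62932) = 4363.3 ≈ 4363 lb.
ΣF_x = 0: O_x − T·cos39° = 0 → O_x = 4363.3 × 0.777146 = 3391 lb.
ΣF_y = 0: O_y + T·sin39° − 2350 − 2700 = 0 → O_y = 5050 − 4363.3 × 0.62932 = 2304 lb.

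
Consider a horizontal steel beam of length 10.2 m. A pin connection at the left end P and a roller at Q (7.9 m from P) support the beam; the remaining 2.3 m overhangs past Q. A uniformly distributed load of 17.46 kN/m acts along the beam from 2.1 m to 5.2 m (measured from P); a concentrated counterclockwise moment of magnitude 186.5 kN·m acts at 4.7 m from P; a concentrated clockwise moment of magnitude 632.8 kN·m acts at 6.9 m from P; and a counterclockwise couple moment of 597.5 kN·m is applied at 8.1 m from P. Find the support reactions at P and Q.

P_x = 0, P_y = 48.26 kN, Q_y = 5.868 kN

Resultant of the distributed load: 17.46 × 3.1 = 54.126 kN at 3.65 m from P.
Taking moments about P: Q_y·7.9 − (17.46·3.1)·3.65 + 186.5 − 632.8 + 597.5 = 0 → Q_y = 46.3599/7.9 = 5.86834 ≈ 5.868 kN.
ΣF_y = 0: P_y + 5.86834 − 17.46·3.1 = 0 → P_y = 48.26 kN.
ΣF_x = 0: no horizontal applied forces, so P_x = 0.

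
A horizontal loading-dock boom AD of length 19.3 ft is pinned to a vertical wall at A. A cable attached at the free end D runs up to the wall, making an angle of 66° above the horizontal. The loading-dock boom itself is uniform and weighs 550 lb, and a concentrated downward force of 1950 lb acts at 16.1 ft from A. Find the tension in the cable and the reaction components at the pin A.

ΣM about A: T·sin66°·19.3 − 550·9.65 − 1950·16.1 = 0 → T = 36702.5/(19.3·0.913545) = 2081.65 ≈ 2082 lb.
ΣF_x = 0: A_x − T·cos66° = 0 → A_x = 2081.65 × 0.406737 = 846.7 lb.
ΣF_y = 0: A_y + T·sin66° − 550 − 1950 = 0 → A_y = 2500 − 2081.65 × 0.913545 = 598.3 lb.

T = 2082 lb, A_x = 846.7 lb, A_y = 598.3 lb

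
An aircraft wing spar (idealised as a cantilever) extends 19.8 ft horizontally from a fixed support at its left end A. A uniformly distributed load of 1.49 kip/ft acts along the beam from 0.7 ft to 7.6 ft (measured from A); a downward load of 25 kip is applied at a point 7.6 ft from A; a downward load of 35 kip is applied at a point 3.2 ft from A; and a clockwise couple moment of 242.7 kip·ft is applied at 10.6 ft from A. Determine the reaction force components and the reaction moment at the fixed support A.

A_x = 0, A_y = 70.28 kip, M_A = 587.4 kip·ft

Resultant of the distributed load: 1.49 × 6.9 = 10.281 kip at 4.15 ft from A.
ΣF_x = 0: A_x = 0.
ΣF_y = 0: A_y − 1.49·6.9 − 25 − 35 = 0 → A_y = 70.28 kip.
ΣM about A: M_A − (1.49·6.9)·4.15 − 25·7.6 − 35·3.2 − 242.7 = 0 → M_A = 587.4 kip·ft.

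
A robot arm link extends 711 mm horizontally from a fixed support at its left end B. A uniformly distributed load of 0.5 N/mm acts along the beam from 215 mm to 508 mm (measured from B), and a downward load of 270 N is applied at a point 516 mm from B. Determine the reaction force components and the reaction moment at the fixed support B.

Resultant of the distributed load: 0.5 × 293 = 146.5 N at 361.5 mm from B.
ΣF_x = 0: B_x = 0.
ΣF_y = 0: B_y − 0.5·293 − 270 = 0 → B_y = 416.5 N.
ΣM about B: M_B − (0.5·293)·361.5 − 270·516 = 0 → M_B = 192300 N·mm.

B_x = 0, B_y = 416.5 N, M_B = 192300 N·mm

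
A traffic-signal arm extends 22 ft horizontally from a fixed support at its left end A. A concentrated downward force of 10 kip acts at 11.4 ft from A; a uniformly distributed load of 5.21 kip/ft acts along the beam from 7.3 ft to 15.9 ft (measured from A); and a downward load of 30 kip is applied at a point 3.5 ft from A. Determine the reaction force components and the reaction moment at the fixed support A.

A_x = 0, A_y = 84.81 kip, M_A = 738.7 kip·ft

Resultant of the distributed load: 5.21 × 8.6 = 44.806 kip at 11.6 ft from A.
ΣF_x = 0: A_x = 0.
ΣF_y = 0: A_y − 10 − 5.21·8.6 − 30 = 0 → A_y = 84.81 kip.
ΣM about A: M_A − 10·11.4 − (5.21·8.6)·11.6 − 30·3.5 = 0 → M_A = 738.7 kip·ft.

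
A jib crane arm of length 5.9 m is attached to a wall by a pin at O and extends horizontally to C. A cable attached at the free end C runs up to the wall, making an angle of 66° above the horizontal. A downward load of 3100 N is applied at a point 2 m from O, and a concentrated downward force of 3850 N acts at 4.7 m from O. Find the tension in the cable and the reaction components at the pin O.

ΣM about O: T·sin66°·5.9 − 3100·2 − 3850·4.7 = 0 → T = 24295/(5.9·0.913545) = 4507.49 ≈ 4507 N.
ΣF_x = 0: O_x − T·cos66° = 0 → O_x = 4507.49 × 0.406737 = 1833 N.
ΣF_y = 0: O_y + T·sin66° − 3100 − 3850 = 0 → O_y = 6950 − 4507.49 × 0.913545 = 2832 N.

T = 4507 N, O_x = 1833 N, O_y = 2832 N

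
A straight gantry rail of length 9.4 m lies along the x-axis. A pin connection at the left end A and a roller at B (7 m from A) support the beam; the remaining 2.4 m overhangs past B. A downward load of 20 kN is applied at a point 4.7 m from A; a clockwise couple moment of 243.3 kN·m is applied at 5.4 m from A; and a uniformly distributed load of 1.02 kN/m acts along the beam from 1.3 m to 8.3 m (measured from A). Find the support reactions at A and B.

A_x = 0, A_y = -25.94 kN, B_y = 53.08 kN

Resultant of the distributed load: 1.02 × 7 = 7.14 kN at 4.8 m from A.
Moments about A: B_y·7 − 20·4.7 − 243.3 − (1.02·7)·4.8 = 0 → B_y = 371.572/7 = 53.0817 ≈ 53.08 kN.
ΣF_y = 0: A_y + 53.0817 − 20 − 1.02·7 = 0 → A_y = -25.94 kN.
ΣF_x = 0: no horizontal applied forces, so A_x = 0.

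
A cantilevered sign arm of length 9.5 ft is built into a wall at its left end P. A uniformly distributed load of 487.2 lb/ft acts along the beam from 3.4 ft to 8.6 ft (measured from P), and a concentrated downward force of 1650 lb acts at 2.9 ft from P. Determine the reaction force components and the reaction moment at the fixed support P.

Resultant of the distributed load: 487.2 × 5.2 = 2533.44 lb at 6 ft from P.
ΣF_x = 0: P_x = 0.
ΣF_y = 0: P_y − 487.2·5.2 − 1650 = 0 → P_y = 4183 lb.
ΣM about P: M_P − (487.2·5.2)·6 − 1650·2.9 = 0 → M_P = 19990 lb·ft.

P_x = 0, P_y = 4183 lb, M_P = 19990 lb·ft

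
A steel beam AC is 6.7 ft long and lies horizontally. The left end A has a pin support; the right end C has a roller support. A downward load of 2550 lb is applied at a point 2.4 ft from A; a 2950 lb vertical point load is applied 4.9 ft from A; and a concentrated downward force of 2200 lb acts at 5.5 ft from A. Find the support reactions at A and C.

Moments about A: C_y·6.7 − 2550·2.4 − 2950·4.9 − 2200·5.5 = 0 → C_y = 32675/6.7 = 4876.87 ≈ 4877 lb.
ΣF_y = 0: A_y + 4876.87 − 2550 − 2950 − 2200 = 0 → A_y = 2823 lb.
ΣF_x = 0: no horizontal applied forces, so A_x = 0.

A_x = 0, A_y = 2823 lb, C_y = 4877 lb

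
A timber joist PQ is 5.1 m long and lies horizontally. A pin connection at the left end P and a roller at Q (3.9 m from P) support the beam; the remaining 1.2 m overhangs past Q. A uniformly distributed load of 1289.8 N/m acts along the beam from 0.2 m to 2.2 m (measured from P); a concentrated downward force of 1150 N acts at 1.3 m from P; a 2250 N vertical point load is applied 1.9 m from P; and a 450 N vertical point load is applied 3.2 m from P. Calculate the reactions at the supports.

P_x = 0, P_y = 3787 N, Q_y = 2642 N

Resultant of the distributed load: 1289.8 × 2 = 2579.6 N at 1.2 m from P.
ΣM about P: Q_y·3.9 − (1289.8·2)·1.2 − 1150·1.3 − 2250·1.9 − 450·3.2 = 0 → Q_y = 10305.52/3.9 = 2642.44 ≈ 2642 N.
ΣF_y = 0: P_y + 2642.44 − 1289.8·2 − 1150 − 2250 − 450 = 0 → P_y = 3787 N.
ΣF_x = 0: no horizontal applied forces, so P_x = 0.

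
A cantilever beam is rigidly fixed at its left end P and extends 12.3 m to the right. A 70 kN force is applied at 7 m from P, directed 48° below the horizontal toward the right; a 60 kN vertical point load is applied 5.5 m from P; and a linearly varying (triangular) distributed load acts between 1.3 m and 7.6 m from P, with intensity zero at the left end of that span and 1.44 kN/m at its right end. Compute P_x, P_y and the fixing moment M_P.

Resultant of the triangular load: ½ × 1.44 × 6.3 = 4.536 kN, acting at 5.5 m from P (one-third of the span from the peak).
ΣF_x = 0: P_x + 70·cos48° = 0 → P_x = -46.84 kN.
ΣF_y = 0: P_y − 70·sin48° − 60 − ½·1.44·6.3 = 0 → P_y = 116.6 kN.
ΣM about P: M_P − 70·sin48°·7 − 60·5.5 − (½·1.44·6.3)·5.5 = 0 → M_P = 719.1 kN·m.

P_x = -46.84 kN, P_y = 116.6 kN, M_P = 719.1 kN·m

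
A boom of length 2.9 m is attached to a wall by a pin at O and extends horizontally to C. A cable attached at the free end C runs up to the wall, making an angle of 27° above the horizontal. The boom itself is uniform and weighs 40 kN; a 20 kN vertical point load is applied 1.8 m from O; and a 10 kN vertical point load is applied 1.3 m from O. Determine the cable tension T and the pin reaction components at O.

ΣM about O: T·sin27°·2.9 − 40·1.45 − 20·1.8 − 10·1.3 = 0 → T = 107/(2.9·0.45399) = 81.2717 ≈ 81.27 kN.
ΣF_x = 0: O_x − T·cos27° = 0 → O_x = 81.2717 × 0.891007 = 72.41 kN.
ΣF_y = 0: O_y + T·sin27° − 40 − 20 − 10 = 0 → O_y = 70 − 81.2717 × 0.45399 = 33.10 kN.

T = 81.27 kN, O_x = 72.41 kN, O_y = 33.10 kN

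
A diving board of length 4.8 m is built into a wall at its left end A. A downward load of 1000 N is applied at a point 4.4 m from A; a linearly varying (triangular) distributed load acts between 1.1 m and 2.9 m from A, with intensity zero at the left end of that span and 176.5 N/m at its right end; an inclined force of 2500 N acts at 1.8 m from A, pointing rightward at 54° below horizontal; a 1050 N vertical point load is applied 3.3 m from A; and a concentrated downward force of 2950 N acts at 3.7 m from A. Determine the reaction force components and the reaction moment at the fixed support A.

Resultant of the triangular load: ½ × 176.5 × 1.8 = 158.85 N, acting at 2.3 m from A (one-third of the span from the peak).
ΣF_x = 0: A_x + 2500·cos54° = 0 → A_x = -1469 N.
ΣF_y = 0: A_y − 1000 − ½·176.5·1.8 − 2500·sin54° − 1050 − 2950 = 0 → A_y = 7181 N.
ΣM about A: M_A − 1000·4.4 − (½·176.5·1.8)·2.3 − 2500·sin54°·1.8 − 1050·3.3 − 2950·3.7 = 0 → M_A = 22790 N·m.

A_x = -1469 N, A_y = 7181 N, M_A = 22790 N·m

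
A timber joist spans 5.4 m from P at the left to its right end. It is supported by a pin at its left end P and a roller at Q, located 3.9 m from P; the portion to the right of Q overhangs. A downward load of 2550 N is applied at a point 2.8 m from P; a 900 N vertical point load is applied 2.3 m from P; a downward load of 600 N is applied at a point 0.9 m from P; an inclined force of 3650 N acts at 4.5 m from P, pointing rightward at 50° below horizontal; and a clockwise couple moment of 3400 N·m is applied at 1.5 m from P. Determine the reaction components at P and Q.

Taking moments about P: Q_y·3.9 − 2550·2.8 − 900·2.3 − 600·0.9 − 3650·sin50°·4.5 − 3400 = 0 → Q_y = 25732.3/3.9 = 6598.03 ≈ 6598 N.
ΣF_y = 0: P_y + 6598.03 − 2550 − 900 − 600 − 3650·sin50° = 0 → P_y = 248.0 N.
ΣF_x = 0: P_x + 3650·cos50° = 0 → P_x = -2346 N.

P_x = -2346 N, P_y = 248.0 N, Q_y = 6598 N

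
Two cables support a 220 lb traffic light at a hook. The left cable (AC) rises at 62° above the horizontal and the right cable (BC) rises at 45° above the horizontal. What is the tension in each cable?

ΣF_x = 0: −T_AC·cos62° + T_BC·cos45° = 0 → T_BC = 0.663933·T_AC.
ΣF_y = 0: T_AC·sin62° + T_BC·sin45° = 220.
Substitute: T_AC·(0.882948 + 0.663933·0.707107) = 220 → T_AC = 162.671 ≈ 162.7 lb.
Then T_BC = 0.663933 × 162.671 = 108.0 lb.

T_AC = 162.7 lb, T_BC = 108.0 lb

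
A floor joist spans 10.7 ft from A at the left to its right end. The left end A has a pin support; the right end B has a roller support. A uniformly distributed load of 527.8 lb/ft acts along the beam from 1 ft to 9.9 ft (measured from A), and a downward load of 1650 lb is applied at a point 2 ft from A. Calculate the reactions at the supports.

Resultant of the distributed load: 527.8 × 8.9 = 4697.42 lb at 5.45 ft from A.
ΣM about A: B_y·10.7 − (527.8·8.9)·5.45 − 1650·2 = 0 → B_y = 28900.939/10.7 = 2701.02 ≈ 2701 lb.
ΣF_y = 0: A_y + 2701.02 − 527.8·8.9 − 1650 = 0 → A_y = 3646 lb.
ΣF_x = 0: no horizontal applied forces, so A_x = 0.

A_x = 0, A_y = 3646 lb, B_y = 2701 lb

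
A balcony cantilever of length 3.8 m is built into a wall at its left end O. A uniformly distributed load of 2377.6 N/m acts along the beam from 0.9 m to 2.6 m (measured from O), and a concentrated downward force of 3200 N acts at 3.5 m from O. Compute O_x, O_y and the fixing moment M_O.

O_x = 0, O_y = 7242 N, M_O = 18270 N·m

Resultant of the distributed load: 2377.6 × 1.7 = 4041.92 N at 1.75 m from O.
ΣF_x = 0: O_x = 0.
ΣF_y = 0: O_y − 2377.6·1.7 − 3200 = 0 → O_y = 7242 N.
ΣM about O: M_O − (2377.6·1.7)·1.75 − 3200·3.5 = 0 → M_O = 18270 N·m.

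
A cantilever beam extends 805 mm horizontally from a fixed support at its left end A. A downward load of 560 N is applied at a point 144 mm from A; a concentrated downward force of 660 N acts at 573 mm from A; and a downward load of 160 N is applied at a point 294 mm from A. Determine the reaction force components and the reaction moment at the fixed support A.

A_x = 0, A_y = 1380 N, M_A = 505900 N·mm

ΣF_x = 0: A_x = 0.
ΣF_y = 0: A_y − 560 − 660 − 160 = 0 → A_y = 1380 N.
ΣM about A: M_A − 560·144 − 660·573 − 160·294 = 0 → M_A = 505900 N·mm.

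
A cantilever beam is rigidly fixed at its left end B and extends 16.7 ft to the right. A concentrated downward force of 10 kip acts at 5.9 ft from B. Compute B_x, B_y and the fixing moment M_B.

ΣF_x = 0: B_x = 0.
ΣF_y = 0: B_y − 10 = 0 → B_y = 10.00 kip.
ΣM about B: M_B − 10·5.9 = 0 → M_B = 59.00 kip·ft.

B_x = 0, B_y = 10.00 kip, M_B = 59.00 kip·ft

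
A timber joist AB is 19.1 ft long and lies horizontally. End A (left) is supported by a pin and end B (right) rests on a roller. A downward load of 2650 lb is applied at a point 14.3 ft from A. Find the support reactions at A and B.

A_x = 0, A_y = 666.0 lb, B_y = 1984 lb

Taking moments about A: B_y·19.1 − 2650·14.3 = 0 → B_y = 37895/19.1 = 1984.03 ≈ 1984 lb.
ΣF_y = 0: A_y + 1984.03 − 2650 = 0 → A_y = 666.0 lb.
ΣF_x = 0: no horizontal applied forces, so A_x = 0.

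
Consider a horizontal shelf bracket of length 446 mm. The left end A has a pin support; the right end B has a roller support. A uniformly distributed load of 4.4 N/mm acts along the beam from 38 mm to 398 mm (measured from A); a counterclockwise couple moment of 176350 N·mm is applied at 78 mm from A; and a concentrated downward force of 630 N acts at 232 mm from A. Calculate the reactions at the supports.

Resultant of the distributed load: 4.4 × 360 = 1584 N at 218 mm from A.
Moments about A: B_y·446 − (4.4·360)·218 + 176350 − 630·232 = 0 → B_y = 315122/446 = 706.552 ≈ 706.6 N.
ΣF_y = 0: A_y + 706.552 − 4.4·360 − 630 = 0 → A_y = 1507 N.
ΣF_x = 0: no horizontal applied forces, so A_x = 0.

A_x = 0, A_y = 1507 N, B_y = 706.6 N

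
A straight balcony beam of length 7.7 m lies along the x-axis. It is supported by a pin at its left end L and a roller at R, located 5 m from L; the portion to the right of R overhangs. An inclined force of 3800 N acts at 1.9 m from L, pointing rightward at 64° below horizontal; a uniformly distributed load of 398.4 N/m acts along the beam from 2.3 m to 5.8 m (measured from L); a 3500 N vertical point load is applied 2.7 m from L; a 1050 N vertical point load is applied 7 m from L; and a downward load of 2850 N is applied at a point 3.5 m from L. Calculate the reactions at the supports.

L_x = -1666 N, L_y = 4427 N, R_y = 7782 N

Resultant of the distributed load: 398.4 × 3.5 = 1394.4 N at 4.05 m from L.
Moments about L: R_y·5 − 3800·sin64°·1.9 − (398.4·3.5)·4.05 − 3500·2.7 − 1050·7 − 2850·3.5 = 0 → R_y = 38911.6/5 = 7782.32 ≈ 7782 N.
ΣF_y = 0: L_y + 7782.32 − 3800·sin64° − 398.4·3.5 − 3500 − 1050 − 2850 = 0 → L_y = 4427 N.
ΣF_x = 0: L_x + 3800·cos64° = 0 → L_x = -1666 N.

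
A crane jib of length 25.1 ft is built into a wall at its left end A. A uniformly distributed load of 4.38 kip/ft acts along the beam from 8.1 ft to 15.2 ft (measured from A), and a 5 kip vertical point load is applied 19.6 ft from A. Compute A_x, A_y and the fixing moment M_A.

Resultant of the distributed load: 4.38 × 7.1 = 31.098 kip at 11.65 ft from A.
ΣF_x = 0: A_x = 0.
ΣF_y = 0: A_y − 4.38·7.1 − 5 = 0 → A_y = 36.10 kip.
ΣM about A: M_A − (4.38·7.1)·11.65 − 5·19.6 = 0 → M_A = 460.3 kip·ft.

A_x = 0, A_y = 36.10 kip, M_A = 460.3 kip·ft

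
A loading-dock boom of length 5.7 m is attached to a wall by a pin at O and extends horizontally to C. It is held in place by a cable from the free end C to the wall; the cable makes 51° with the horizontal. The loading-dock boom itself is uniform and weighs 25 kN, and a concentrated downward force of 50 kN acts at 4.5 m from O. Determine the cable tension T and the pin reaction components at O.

T = 66.88 kN, O_x = 42.09 kN, O_y = 23.03 kN

ΣM about O: T·sin51°·5.7 − 25·2.85 − 50·4.5 = 0 → T = 296.25/(5.7·0.777146) = 66.8776 ≈ 66.88 kN.
ΣF_x = 0: O_x − T·cos51° = 0 → O_x = 66.8776 × 0.62932 = 42.09 kN.
ΣF_y = 0: O_y + T·sin51° − 25 − 50 = 0 → O_y = 75 − 66.8776 × 0.777146 = 23.03 kN.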